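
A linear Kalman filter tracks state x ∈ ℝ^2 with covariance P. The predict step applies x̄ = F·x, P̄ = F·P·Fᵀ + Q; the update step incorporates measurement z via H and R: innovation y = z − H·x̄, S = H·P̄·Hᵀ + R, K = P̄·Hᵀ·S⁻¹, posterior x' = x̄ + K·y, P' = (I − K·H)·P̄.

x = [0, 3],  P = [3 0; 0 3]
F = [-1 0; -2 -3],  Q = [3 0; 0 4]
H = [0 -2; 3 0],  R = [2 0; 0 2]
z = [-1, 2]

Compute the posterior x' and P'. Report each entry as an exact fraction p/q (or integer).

x̄ = F·x = [0, -9]
P̄ = F·P·Fᵀ + Q = [6 6; 6 43]
y = z − H·x̄ = [-19, 2]
S = H·P̄·Hᵀ + R = [174 -36; -36 56]
K = P̄·Hᵀ·S⁻¹ = [-1/352 225/704; -521/1056 3/704]
x' = x̄ + K·y = [61/88, 101/264]
P' = (I − K·H)·P̄ = [75/352 1/352; 1/352 521/1056]

x' = [61/88, 101/264]
P' = [75/352 1/352; 1/352 521/1056]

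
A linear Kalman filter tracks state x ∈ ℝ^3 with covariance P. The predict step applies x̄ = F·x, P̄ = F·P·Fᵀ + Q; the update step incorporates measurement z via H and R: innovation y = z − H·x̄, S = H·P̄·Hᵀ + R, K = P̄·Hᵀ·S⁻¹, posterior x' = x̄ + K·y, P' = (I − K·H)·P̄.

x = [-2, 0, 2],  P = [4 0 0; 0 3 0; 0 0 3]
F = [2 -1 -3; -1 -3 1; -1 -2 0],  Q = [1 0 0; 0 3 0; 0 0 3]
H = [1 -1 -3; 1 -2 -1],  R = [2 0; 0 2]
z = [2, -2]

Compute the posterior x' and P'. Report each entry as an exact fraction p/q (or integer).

x̄ = F·x = [-10, 4, 2]
P̄ = F·P·Fᵀ + Q = [47 -8 -2; -8 37 22; -2 22 19]
y = z − H·x̄ = [22, 18]
S = H·P̄·Hᵀ + R = [417 364; 364 340]
K = P̄·Hᵀ·S⁻¹ = [-730/2321 4901/9284; 29/2321 -741/2321; -970/2321 2379/9284]
x' = x̄ + K·y = [-34431/4642, -3416/2321, -11985/4642]
P' = (I − K·H)·P̄ = [295903/9284 27828/2321 63477/9284; 27828/2321 12032/2321 5246/2321; 63477/9284 5246/2321 16751/9284]

x' = [-34431/4642, -3416/2321, -11985/4642]
P' = [295903/9284 27828/2321 63477/9284; 27828/2321 12032/2321 5246/2321; 63477/9284 5246/2321 16751/9284]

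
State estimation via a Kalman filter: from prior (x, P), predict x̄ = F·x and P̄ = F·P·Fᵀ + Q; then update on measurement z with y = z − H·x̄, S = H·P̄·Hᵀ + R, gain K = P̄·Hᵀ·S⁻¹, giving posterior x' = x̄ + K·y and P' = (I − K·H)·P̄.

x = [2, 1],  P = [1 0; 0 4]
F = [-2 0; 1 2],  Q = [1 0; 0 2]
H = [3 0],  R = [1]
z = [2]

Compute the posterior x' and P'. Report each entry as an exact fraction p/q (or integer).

x̄ = F·x = [-4, 4]
P̄ = F·P·Fᵀ + Q = [5 -2; -2 19]
y = z − H·x̄ = [14]
S = H·P̄·Hᵀ + R = [46]
K = P̄·Hᵀ·S⁻¹ = [15/46; -3/23]
x' = x̄ + K·y = [13/23, 50/23]
P' = (I − K·H)·P̄ = [5/46 -1/23; -1/23 419/23]

x' = [13/23, 50/23]
P' = [5/46 -1/23; -1/23 419/23]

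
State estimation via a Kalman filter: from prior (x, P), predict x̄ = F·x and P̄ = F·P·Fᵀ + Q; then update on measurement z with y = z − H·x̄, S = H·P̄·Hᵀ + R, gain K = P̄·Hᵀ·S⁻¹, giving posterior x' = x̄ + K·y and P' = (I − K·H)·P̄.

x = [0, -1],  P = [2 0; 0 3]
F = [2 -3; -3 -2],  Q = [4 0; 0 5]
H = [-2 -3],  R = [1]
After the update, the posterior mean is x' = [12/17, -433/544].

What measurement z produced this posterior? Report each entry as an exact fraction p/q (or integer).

x̄ = F·x = [3, 2]
P̄ = F·P·Fᵀ + Q = [39 6; 6 35]
S = H·P̄·Hᵀ + R = [544]
K = P̄·Hᵀ·S⁻¹ = [-3/17; -117/544]
x' − x̄ = [-39/17, -1521/544] = K·y
y = (KᵀK)⁻¹·Kᵀ·(x' − x̄) = [13]
z = y + H·x̄ = [13] + [-12] = [1]

z = [1]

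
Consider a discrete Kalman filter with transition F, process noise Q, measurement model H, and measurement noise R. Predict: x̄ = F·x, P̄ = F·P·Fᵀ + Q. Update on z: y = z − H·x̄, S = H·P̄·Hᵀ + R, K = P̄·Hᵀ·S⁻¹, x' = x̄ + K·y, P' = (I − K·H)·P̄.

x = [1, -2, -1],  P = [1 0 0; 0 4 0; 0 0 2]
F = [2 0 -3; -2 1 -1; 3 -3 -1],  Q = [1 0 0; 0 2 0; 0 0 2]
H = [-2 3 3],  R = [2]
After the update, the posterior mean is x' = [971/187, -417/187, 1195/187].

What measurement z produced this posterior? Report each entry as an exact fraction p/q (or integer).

x̄ = F·x = [5, -3, 10]
P̄ = F·P·Fᵀ + Q = [23 2 12; 2 12 -16; 12 -16 49]
S = H·P̄·Hᵀ + R = [187]
K = P̄·Hᵀ·S⁻¹ = [-4/187; -16/187; 75/187]
x' − x̄ = [36/187, 144/187, -675/187] = K·y
y = (KᵀK)⁻¹·Kᵀ·(x' − x̄) = [-9]
z = y + H·x̄ = [-9] + [11] = [2]

z = [2]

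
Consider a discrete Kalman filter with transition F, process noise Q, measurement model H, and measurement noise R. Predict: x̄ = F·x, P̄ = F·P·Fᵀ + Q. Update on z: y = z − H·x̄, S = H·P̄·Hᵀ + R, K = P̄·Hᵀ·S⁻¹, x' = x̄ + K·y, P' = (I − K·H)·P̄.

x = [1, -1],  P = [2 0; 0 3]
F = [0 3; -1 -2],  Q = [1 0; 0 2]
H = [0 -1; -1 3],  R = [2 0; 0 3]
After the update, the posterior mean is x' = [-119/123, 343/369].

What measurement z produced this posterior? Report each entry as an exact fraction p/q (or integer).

z = [-3, 3]

x̄ = F·x = [-3, 1]
P̄ = F·P·Fᵀ + Q = [28 -18; -18 16]
S = H·P̄·Hᵀ + R = [18 -66; -66 283]
K = P̄·Hᵀ·S⁻¹ = [-53/123 -16/41; -86/369 22/123]
x' − x̄ = [250/123, -26/369] = K·y
y = (KᵀK)⁻¹·Kᵀ·(x' − x̄) = [-2, -3]
z = y + H·x̄ = [-2, -3] + [-1, 6] = [-3, 3]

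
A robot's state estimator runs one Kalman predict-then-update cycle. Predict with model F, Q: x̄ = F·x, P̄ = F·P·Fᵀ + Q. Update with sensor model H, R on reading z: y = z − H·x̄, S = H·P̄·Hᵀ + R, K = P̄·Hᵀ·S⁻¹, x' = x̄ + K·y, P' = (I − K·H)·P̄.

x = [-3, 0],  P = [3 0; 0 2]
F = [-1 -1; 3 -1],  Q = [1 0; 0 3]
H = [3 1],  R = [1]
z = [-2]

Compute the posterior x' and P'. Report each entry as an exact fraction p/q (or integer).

x' = [113/45, -427/45]
P' = [149/45 -436/45; -436/45 1319/45]

x̄ = F·x = [3, -9]
P̄ = F·P·Fᵀ + Q = [6 -7; -7 32]
y = z − H·x̄ = [-2]
S = H·P̄·Hᵀ + R = [45]
K = P̄·Hᵀ·S⁻¹ = [11/45; 11/45]
x' = x̄ + K·y = [113/45, -427/45]
P' = (I − K·H)·P̄ = [149/45 -436/45; -436/45 1319/45]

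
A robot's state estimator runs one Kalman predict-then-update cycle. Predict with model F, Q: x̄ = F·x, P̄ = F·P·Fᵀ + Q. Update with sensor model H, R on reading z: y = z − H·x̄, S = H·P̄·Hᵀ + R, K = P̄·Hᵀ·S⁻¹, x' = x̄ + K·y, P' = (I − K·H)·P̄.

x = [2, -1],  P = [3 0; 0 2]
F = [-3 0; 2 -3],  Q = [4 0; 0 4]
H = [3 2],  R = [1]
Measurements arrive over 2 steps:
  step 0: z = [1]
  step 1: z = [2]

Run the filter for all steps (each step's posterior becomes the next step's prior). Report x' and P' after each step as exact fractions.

step 0: x̄ = F·x = [-6, 7]
step 0: P̄ = F·P·Fᵀ + Q = [31 -18; -18 34]
step 0: y = z − H·x̄ = [5]
step 0: S = H·P̄·Hᵀ + R = [200]
step 0: K = P̄·Hᵀ·S⁻¹ = [57/200; 7/100]
step 0: x' = x̄ + K·y = [-183/40, 147/20]
step 0: P' = (I − K·H)·P̄ = [2951/200 -2199/100; -2199/100 1651/50]
step 1: x̄ = F·x = [549/40, -156/5]
step 1: P̄ = F·P·Fᵀ + Q = [27359/200 -7161/25; -7161/25 15602/25]
step 1: y = z − H·x̄ = [929/40]
step 1: S = H·P̄·Hᵀ + R = [58239/200]
step 1: K = P̄·Hᵀ·S⁻¹ = [-3611/6471; 77768/58239]
step 1: x' = x̄ + K·y = [4949/6471, -10895/58239]
step 1: P' = (I − K·H)·P̄ = [33159/719 -449452/6471; -449452/6471 6106486/58239]

step 0: x' = [-183/40, 147/20], P' = [2951/200 -2199/100; -2199/100 1651/50]
step 1: x' = [4949/6471, -10895/58239], P' = [33159/719 -449452/6471; -449452/6471 6106486/58239]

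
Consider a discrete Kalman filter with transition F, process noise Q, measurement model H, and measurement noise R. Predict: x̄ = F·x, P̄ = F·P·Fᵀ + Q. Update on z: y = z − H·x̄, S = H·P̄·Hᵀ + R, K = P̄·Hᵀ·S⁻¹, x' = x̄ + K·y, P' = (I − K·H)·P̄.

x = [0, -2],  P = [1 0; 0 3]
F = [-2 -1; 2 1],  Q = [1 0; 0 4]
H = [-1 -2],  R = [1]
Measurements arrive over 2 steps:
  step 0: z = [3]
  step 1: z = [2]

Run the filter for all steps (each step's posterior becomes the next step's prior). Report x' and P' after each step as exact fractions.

step 0: x' = [56/25, -13/5], P' = [164/25 -17/5; -17/5 2]
step 1: x' = [-211/816, -331/408], P' = [8111/816 -2113/408; -2113/408 599/204]

step 0: x̄ = F·x = [2, -2]
step 0: P̄ = F·P·Fᵀ + Q = [8 -7; -7 11]
step 0: y = z − H·x̄ = [1]
step 0: S = H·P̄·Hᵀ + R = [25]
step 0: K = P̄·Hᵀ·S⁻¹ = [6/25; -3/5]
step 0: x' = x̄ + K·y = [56/25, -13/5]
step 0: P' = (I − K·H)·P̄ = [164/25 -17/5; -17/5 2]
step 1: x̄ = F·x = [-47/25, 47/25]
step 1: P̄ = F·P·Fᵀ + Q = [391/25 -366/25; -366/25 466/25]
step 1: y = z − H·x̄ = [97/25]
step 1: S = H·P̄·Hᵀ + R = [816/25]
step 1: K = P̄·Hᵀ·S⁻¹ = [341/816; -283/408]
step 1: x' = x̄ + K·y = [-211/816, -331/408]
step 1: P' = (I − K·H)·P̄ = [8111/816 -2113/408; -2113/408 599/204]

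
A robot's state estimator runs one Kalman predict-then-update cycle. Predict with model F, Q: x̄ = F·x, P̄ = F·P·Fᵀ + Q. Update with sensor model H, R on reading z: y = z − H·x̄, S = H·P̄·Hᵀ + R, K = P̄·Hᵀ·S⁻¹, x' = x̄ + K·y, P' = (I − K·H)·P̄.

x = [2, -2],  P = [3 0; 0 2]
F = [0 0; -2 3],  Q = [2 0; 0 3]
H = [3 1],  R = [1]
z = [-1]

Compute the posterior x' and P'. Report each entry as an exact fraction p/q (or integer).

x' = [27/26, -223/52]
P' = [17/13 -99/26; -99/26 627/52]

x̄ = F·x = [0, -10]
P̄ = F·P·Fᵀ + Q = [2 0; 0 33]
y = z − H·x̄ = [9]
S = H·P̄·Hᵀ + R = [52]
K = P̄·Hᵀ·S⁻¹ = [3/26; 33/52]
x' = x̄ + K·y = [27/26, -223/52]
P' = (I − K·H)·P̄ = [17/13 -99/26; -99/26 627/52]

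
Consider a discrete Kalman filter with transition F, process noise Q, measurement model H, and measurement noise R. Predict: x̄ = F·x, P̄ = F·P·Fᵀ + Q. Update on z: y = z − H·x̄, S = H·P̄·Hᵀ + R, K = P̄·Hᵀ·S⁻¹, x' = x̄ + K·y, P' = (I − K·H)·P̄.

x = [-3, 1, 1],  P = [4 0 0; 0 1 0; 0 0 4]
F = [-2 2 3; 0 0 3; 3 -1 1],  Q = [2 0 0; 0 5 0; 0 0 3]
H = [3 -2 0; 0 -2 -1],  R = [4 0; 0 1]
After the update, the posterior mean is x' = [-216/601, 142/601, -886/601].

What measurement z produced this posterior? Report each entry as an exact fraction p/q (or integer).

z = [-2, 1]

x̄ = F·x = [11, 3, -9]
P̄ = F·P·Fᵀ + Q = [58 36 -14; 36 41 12; -14 12 44]
S = H·P̄·Hᵀ + R = [258 14; 14 257]
K = P̄·Hᵀ·S⁻¹ = [13513/33055 -8196/33055; 3999/33055 -12308/33055; -1601/6611 -1662/6611]
x' − x̄ = [-6827/601, -1661/601, 4523/601] = K·y
y = (KᵀK)⁻¹·Kᵀ·(x' − x̄) = [-29, -2]
z = y + H·x̄ = [-29, -2] + [27, 3] = [-2, 1]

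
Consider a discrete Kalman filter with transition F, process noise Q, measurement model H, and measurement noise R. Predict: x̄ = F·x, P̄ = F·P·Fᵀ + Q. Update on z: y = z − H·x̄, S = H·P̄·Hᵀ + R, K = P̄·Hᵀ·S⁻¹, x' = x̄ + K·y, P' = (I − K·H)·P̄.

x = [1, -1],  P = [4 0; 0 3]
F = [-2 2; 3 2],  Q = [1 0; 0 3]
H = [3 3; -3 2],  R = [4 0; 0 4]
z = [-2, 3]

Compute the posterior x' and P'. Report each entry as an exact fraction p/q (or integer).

x' = [-271885/304843, 8821/43549]
P' = [69884/304843 -2316/43549; -2316/43549 13848/43549]

x̄ = F·x = [-4, 1]
P̄ = F·P·Fᵀ + Q = [29 -12; -12 51]
y = z − H·x̄ = [7, -11]
S = H·P̄·Hᵀ + R = [508 81; 81 613]
K = P̄·Hᵀ·S⁻¹ = [40254/304843 -60519/304843; 8649/43549 8661/43549]
x' = x̄ + K·y = [-271885/304843, 8821/43549]
P' = (I − K·H)·P̄ = [69884/304843 -2316/43549; -2316/43549 13848/43549]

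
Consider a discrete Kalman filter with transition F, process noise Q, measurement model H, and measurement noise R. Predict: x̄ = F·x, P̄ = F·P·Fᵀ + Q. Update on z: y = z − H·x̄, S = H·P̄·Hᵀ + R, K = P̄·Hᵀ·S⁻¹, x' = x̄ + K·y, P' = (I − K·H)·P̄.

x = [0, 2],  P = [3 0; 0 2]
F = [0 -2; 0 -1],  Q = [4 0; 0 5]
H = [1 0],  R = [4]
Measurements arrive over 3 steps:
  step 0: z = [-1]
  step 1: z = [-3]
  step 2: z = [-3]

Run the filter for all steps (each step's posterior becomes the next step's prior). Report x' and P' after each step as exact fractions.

step 0: x̄ = F·x = [-4, -2]
step 0: P̄ = F·P·Fᵀ + Q = [12 4; 4 7]
step 0: y = z − H·x̄ = [3]
step 0: S = H·P̄·Hᵀ + R = [16]
step 0: K = P̄·Hᵀ·S⁻¹ = [3/4; 1/4]
step 0: x' = x̄ + K·y = [-7/4, -5/4]
step 0: P' = (I − K·H)·P̄ = [3 1; 1 6]
step 1: x̄ = F·x = [5/2, 5/4]
step 1: P̄ = F·P·Fᵀ + Q = [28 12; 12 11]
step 1: y = z − H·x̄ = [-11/2]
step 1: S = H·P̄·Hᵀ + R = [32]
step 1: K = P̄·Hᵀ·S⁻¹ = [7/8; 3/8]
step 1: x' = x̄ + K·y = [-37/16, -13/16]
step 1: P' = (I − K·H)·P̄ = [7/2 3/2; 3/2 13/2]
step 2: x̄ = F·x = [13/8, 13/16]
step 2: P̄ = F·P·Fᵀ + Q = [30 13; 13 23/2]
step 2: y = z − H·x̄ = [-37/8]
step 2: S = H·P̄·Hᵀ + R = [34]
step 2: K = P̄·Hᵀ·S⁻¹ = [15/17; 13/34]
step 2: x' = x̄ + K·y = [-167/68, -65/68]
step 2: P' = (I − K·H)·P̄ = [60/17 26/17; 26/17 111/17]

step 0: x' = [-7/4, -5/4], P' = [3 1; 1 6]
step 1: x' = [-37/16, -13/16], P' = [7/2 3/2; 3/2 13/2]
step 2: x' = [-167/68, -65/68], P' = [60/17 26/17; 26/17 111/17]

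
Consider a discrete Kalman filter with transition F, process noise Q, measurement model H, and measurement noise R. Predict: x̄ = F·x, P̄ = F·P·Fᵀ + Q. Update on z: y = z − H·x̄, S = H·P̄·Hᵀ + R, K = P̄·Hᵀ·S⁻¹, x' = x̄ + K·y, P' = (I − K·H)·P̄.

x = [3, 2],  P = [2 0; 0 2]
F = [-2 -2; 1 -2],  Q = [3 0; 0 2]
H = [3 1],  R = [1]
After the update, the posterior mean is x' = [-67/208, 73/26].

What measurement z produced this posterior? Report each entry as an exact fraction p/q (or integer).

z = [2]

x̄ = F·x = [-10, -1]
P̄ = F·P·Fᵀ + Q = [19 4; 4 12]
S = H·P̄·Hᵀ + R = [208]
K = P̄·Hᵀ·S⁻¹ = [61/208; 3/26]
x' − x̄ = [2013/208, 99/26] = K·y
y = (KᵀK)⁻¹·Kᵀ·(x' − x̄) = [33]
z = y + H·x̄ = [33] + [-31] = [2]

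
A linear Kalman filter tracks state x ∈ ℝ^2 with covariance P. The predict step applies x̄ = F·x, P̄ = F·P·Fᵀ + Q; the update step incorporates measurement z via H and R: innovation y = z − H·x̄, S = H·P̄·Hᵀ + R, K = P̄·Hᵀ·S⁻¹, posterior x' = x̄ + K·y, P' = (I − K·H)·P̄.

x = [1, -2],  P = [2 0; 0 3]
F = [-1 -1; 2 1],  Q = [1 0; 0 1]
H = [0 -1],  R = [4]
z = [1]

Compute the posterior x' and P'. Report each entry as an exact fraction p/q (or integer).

x̄ = F·x = [1, 0]
P̄ = F·P·Fᵀ + Q = [6 -7; -7 12]
y = z − H·x̄ = [1]
S = H·P̄·Hᵀ + R = [16]
K = P̄·Hᵀ·S⁻¹ = [7/16; -3/4]
x' = x̄ + K·y = [23/16, -3/4]
P' = (I − K·H)·P̄ = [47/16 -7/4; -7/4 3]

x' = [23/16, -3/4]
P' = [47/16 -7/4; -7/4 3]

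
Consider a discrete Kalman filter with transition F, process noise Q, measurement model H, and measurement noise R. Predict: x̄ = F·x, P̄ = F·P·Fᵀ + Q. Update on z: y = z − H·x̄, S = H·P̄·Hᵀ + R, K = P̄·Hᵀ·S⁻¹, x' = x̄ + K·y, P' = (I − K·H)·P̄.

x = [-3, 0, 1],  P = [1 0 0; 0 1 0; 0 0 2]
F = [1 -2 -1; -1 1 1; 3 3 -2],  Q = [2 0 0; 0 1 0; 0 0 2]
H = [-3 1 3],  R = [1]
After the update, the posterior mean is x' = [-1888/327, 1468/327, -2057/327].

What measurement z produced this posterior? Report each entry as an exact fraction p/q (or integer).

z = [3]

x̄ = F·x = [-4, 4, -11]
P̄ = F·P·Fᵀ + Q = [9 -5 1; -5 5 -4; 1 -4 28]
S = H·P̄·Hᵀ + R = [327]
K = P̄·Hᵀ·S⁻¹ = [-29/327; 8/327; 77/327]
x' − x̄ = [-580/327, 160/327, 1540/327] = K·y
y = (KᵀK)⁻¹·Kᵀ·(x' − x̄) = [20]
z = y + H·x̄ = [20] + [-17] = [3]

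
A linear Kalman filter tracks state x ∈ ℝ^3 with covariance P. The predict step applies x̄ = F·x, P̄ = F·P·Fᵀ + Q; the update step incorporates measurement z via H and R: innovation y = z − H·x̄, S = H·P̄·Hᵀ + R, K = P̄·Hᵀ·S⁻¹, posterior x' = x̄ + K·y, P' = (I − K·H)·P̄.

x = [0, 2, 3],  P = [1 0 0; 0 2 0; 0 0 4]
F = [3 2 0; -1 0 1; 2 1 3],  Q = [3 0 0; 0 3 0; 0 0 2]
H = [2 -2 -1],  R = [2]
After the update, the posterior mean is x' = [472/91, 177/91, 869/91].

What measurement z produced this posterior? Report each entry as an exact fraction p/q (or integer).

x̄ = F·x = [4, 3, 11]
P̄ = F·P·Fᵀ + Q = [20 -3 10; -3 8 10; 10 10 44]
S = H·P̄·Hᵀ + R = [182]
K = P̄·Hᵀ·S⁻¹ = [18/91; -16/91; -22/91]
x' − x̄ = [108/91, -96/91, -132/91] = K·y
y = (KᵀK)⁻¹·Kᵀ·(x' − x̄) = [6]
z = y + H·x̄ = [6] + [-9] = [-3]

z = [-3]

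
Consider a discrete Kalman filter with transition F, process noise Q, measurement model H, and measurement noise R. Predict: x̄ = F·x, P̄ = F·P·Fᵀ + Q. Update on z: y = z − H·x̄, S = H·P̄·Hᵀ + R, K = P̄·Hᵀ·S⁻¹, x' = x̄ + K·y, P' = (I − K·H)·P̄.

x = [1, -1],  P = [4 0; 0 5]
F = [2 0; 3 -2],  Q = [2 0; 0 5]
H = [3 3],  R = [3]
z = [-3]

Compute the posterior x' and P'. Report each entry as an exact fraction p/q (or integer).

x' = [-122/191, -65/191]
P' = [792/191 -771/191; -771/191 1627/382]

x̄ = F·x = [2, 5]
P̄ = F·P·Fᵀ + Q = [18 24; 24 61]
y = z − H·x̄ = [-24]
S = H·P̄·Hᵀ + R = [1146]
K = P̄·Hᵀ·S⁻¹ = [21/191; 85/382]
x' = x̄ + K·y = [-122/191, -65/191]
P' = (I − K·H)·P̄ = [792/191 -771/191; -771/191 1627/382]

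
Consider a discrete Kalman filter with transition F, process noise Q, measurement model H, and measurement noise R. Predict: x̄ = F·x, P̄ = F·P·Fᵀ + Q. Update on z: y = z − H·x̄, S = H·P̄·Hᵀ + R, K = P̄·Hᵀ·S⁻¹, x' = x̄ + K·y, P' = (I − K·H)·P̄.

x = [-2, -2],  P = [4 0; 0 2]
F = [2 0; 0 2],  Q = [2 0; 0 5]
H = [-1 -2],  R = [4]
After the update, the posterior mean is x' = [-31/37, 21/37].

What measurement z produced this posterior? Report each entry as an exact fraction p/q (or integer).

z = [-1]

x̄ = F·x = [-4, -4]
P̄ = F·P·Fᵀ + Q = [18 0; 0 13]
S = H·P̄·Hᵀ + R = [74]
K = P̄·Hᵀ·S⁻¹ = [-9/37; -13/37]
x' − x̄ = [117/37, 169/37] = K·y
y = (KᵀK)⁻¹·Kᵀ·(x' − x̄) = [-13]
z = y + H·x̄ = [-13] + [12] = [-1]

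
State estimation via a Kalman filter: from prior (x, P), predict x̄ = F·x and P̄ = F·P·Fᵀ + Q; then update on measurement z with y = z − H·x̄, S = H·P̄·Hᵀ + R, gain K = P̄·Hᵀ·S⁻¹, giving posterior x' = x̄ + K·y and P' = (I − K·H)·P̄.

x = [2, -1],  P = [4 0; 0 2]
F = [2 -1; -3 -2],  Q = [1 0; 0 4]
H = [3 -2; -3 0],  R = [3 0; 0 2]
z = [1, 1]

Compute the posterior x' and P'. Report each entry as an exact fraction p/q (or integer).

x' = [-4523/20157, -5196/6719]
P' = [4210/20157 2008/6719; 2008/6719 7776/6719]

x̄ = F·x = [5, -4]
P̄ = F·P·Fᵀ + Q = [19 -20; -20 48]
y = z − H·x̄ = [-22, 16]
S = H·P̄·Hᵀ + R = [606 -291; -291 173]
K = P̄·Hᵀ·S⁻¹ = [194/20157 -2105/6719; -3176/6719 -3012/6719]
x' = x̄ + K·y = [-4523/20157, -5196/6719]
P' = (I − K·H)·P̄ = [4210/20157 2008/6719; 2008/6719 7776/6719]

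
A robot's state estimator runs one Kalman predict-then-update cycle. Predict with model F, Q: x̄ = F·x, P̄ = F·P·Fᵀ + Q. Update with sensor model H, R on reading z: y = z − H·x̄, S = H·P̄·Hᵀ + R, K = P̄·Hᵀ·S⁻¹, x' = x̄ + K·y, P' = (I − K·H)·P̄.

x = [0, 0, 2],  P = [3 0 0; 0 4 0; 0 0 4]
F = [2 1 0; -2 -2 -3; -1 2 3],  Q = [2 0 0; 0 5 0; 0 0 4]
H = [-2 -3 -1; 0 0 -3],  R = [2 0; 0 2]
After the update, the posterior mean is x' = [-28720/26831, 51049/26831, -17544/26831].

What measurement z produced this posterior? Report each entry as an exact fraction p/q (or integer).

z = [-3, 2]

x̄ = F·x = [0, -6, 6]
P̄ = F·P·Fᵀ + Q = [18 -20 2; -20 69 -46; 2 -46 59]
S = H·P̄·Hᵀ + R = [246 -225; -225 533]
K = P̄·Hᵀ·S⁻¹ = [10376/80493 1158/26831; -33443/80493 2241/26831; 50/26831 -8889/26831]
x' − x̄ = [-28720/26831, 212035/26831, -178530/26831] = K·y
y = (KᵀK)⁻¹·Kᵀ·(x' − x̄) = [-15, 20]
z = y + H·x̄ = [-15, 20] + [12, -18] = [-3, 2]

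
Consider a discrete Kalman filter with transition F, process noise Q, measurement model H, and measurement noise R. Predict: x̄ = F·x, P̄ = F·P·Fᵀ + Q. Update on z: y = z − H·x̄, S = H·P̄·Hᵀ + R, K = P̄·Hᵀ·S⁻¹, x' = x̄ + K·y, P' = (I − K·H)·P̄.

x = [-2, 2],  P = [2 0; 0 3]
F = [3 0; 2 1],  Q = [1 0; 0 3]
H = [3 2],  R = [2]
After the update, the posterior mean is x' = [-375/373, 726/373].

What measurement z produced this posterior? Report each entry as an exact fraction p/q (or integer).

z = [1]

x̄ = F·x = [-6, -2]
P̄ = F·P·Fᵀ + Q = [19 12; 12 14]
S = H·P̄·Hᵀ + R = [373]
K = P̄·Hᵀ·S⁻¹ = [81/373; 64/373]
x' − x̄ = [1863/373, 1472/373] = K·y
y = (KᵀK)⁻¹·Kᵀ·(x' − x̄) = [23]
z = y + H·x̄ = [23] + [-22] = [1]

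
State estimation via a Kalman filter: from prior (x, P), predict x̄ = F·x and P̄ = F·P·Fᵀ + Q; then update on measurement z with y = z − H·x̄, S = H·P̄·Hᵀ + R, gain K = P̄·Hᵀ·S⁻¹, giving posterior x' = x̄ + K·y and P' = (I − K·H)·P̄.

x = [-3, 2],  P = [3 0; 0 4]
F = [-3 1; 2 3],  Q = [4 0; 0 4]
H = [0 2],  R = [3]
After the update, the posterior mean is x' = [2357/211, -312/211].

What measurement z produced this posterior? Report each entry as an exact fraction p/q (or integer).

z = [-3]

x̄ = F·x = [11, 0]
P̄ = F·P·Fᵀ + Q = [35 -6; -6 52]
S = H·P̄·Hᵀ + R = [211]
K = P̄·Hᵀ·S⁻¹ = [-12/211; 104/211]
x' − x̄ = [36/211, -312/211] = K·y
y = (KᵀK)⁻¹·Kᵀ·(x' − x̄) = [-3]
z = y + H·x̄ = [-3] + [0] = [-3]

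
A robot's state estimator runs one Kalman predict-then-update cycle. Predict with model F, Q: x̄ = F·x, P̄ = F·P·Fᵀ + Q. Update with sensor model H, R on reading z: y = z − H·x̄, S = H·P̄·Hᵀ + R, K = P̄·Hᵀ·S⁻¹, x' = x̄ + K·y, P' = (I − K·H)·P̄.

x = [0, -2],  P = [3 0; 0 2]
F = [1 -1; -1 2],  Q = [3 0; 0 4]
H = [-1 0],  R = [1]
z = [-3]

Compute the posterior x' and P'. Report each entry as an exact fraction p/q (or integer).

x' = [26/9, -43/9]
P' = [8/9 -7/9; -7/9 86/9]

x̄ = F·x = [2, -4]
P̄ = F·P·Fᵀ + Q = [8 -7; -7 15]
y = z − H·x̄ = [-1]
S = H·P̄·Hᵀ + R = [9]
K = P̄·Hᵀ·S⁻¹ = [-8/9; 7/9]
x' = x̄ + K·y = [26/9, -43/9]
P' = (I − K·H)·P̄ = [8/9 -7/9; -7/9 86/9]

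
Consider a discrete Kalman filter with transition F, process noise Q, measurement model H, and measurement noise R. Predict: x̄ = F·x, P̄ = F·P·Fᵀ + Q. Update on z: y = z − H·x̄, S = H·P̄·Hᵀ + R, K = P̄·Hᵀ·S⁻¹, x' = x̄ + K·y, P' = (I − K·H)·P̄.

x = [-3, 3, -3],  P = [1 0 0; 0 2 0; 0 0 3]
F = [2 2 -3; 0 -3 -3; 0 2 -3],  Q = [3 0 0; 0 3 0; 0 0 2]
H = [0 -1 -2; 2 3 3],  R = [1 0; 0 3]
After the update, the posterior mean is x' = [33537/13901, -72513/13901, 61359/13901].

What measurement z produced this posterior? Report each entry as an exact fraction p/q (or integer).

z = [-3, 3]

x̄ = F·x = [9, 0, 15]
P̄ = F·P·Fᵀ + Q = [42 15 35; 15 48 15; 35 15 37]
S = H·P̄·Hᵀ + R = [257 -671; -671 1806]
K = P̄·Hᵀ·S⁻¹ = [3504/13901 3103/13901; 6081/13901 3945/13901; -9088/13901 -1637/13901]
x' − x̄ = [-91572/13901, -72513/13901, -147156/13901] = K·y
y = (KᵀK)⁻¹·Kᵀ·(x' − x̄) = [27, -60]
z = y + H·x̄ = [27, -60] + [-30, 63] = [-3, 3]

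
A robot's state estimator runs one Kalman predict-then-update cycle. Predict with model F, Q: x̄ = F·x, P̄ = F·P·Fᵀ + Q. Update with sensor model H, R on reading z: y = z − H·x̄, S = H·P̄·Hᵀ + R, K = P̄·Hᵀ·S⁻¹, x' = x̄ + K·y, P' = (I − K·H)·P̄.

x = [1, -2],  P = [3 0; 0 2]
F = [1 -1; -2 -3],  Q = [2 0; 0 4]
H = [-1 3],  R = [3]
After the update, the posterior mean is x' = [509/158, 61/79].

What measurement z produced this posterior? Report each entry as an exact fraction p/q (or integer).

x̄ = F·x = [3, 4]
P̄ = F·P·Fᵀ + Q = [7 0; 0 34]
S = H·P̄·Hᵀ + R = [316]
K = P̄·Hᵀ·S⁻¹ = [-7/316; 51/158]
x' − x̄ = [35/158, -255/79] = K·y
y = (KᵀK)⁻¹·Kᵀ·(x' − x̄) = [-10]
z = y + H·x̄ = [-10] + [9] = [-1]

z = [-1]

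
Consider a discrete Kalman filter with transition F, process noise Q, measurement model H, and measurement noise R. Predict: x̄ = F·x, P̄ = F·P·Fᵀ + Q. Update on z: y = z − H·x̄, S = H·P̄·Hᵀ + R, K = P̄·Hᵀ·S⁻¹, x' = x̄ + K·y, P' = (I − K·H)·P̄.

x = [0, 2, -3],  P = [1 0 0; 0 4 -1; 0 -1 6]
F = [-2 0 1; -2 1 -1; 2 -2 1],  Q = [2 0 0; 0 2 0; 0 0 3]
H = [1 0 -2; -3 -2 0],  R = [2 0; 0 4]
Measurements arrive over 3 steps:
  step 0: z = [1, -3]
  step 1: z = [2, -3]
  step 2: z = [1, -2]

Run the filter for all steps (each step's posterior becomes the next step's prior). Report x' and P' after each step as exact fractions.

step 0: x̄ = F·x = [-3, 5, -7]
step 0: P̄ = F·P·Fᵀ + Q = [12 -3 4; -3 18 -21; 4 -21 33]
step 0: y = z − H·x̄ = [-10, -2]
step 0: S = H·P̄·Hᵀ + R = [130 -90; -90 148]
step 0: K = P̄·Hᵀ·S⁻¹ = [-527/2785 -177/557; 3/10 0; -1619/2785 -84/557]
step 0: x' = x̄ + K·y = [-263/557, 2, -493/557]
step 0: P' = (I − K·H)·P̄ = [8978/2785 -21/5 5016/2785; -21/5 63/10 -12/5; 5016/2785 -12/5 4127/2785]
step 1: x̄ = F·x = [33/557, 2133/557, -3247/557]
step 1: P̄ = F·P·Fᵀ + Q = [5109/557 9699/557 -13041/557; 9699/557 286749/5570 -185428/2785; -13041/557 -185428/2785 258952/2785]
step 1: y = z − H·x̄ = [-5413/557, 2694/557]
step 1: S = H·P̄·Hᵀ + R = [1327743/2785 -1306567/2785; -1306567/2785 1396483/2785]
step 1: K = P̄·Hᵀ·S⁻¹ = [-1627323/26400934 -4804977/26400934; 1070729/7543124 -1332931/7543124; -13315887/26400934 -1749205/26400934]
step 1: x' = x̄ + K·y = [-5861181/26400934, 12033593/7543124, -32957441/26400934]
step 1: P' = (I − K·H)·P̄ = [16864791/13200467 -5854917/3771562 9246057/13200467; -5854917/3771562 20230613/7543124 -3462823/3771562; 9246057/13200467 -3462823/3771562 11280972/13200467]
step 2: x̄ = F·x = [-21235079/26400934, 24799251/7543124, -9208211/1885781]
step 2: P̄ = F·P·Fᵀ + Q = [68156842/13200467 24297923/3771562 -16272467/1885781; 24297923/3771562 162135697/7543124 -49406344/1885781; -16272467/1885781 -49406344/1885781 72765322/1885781]
step 2: y = z − H·x̄ = [-210193895/26400934, 28543826/13200467]
step 2: S = H·P̄·Hᵀ + R = [2587615868/13200467 -2441377233/13200467; -2441377233/13200467 2821676091/13200467]
step 2: K = P̄·Hᵀ·S⁻¹ = [-2002380991/33864737099 -18683371328/101594211297; 9262312617/67729474198 -35193633841/203188422594; -16993000348/33864737099 -6900308431/101594211297]
step 2: x' = x̄ + K·y = [-74288512826/101594211297, 185342984539/101594211297, -105127367455/101594211297]
step 2: P' = (I − K·H)·P̄ = [129110160634/101594211297 -156298498295/101594211297 70562223290/101594211297; -156298498295/101594211297 539282762567/203188422594 -92042718073/101594211297; 70562223290/101594211297 -92042718073/101594211297 86260112689/101594211297]

step 0: x' = [-263/557, 2, -493/557], P' = [8978/2785 -21/5 5016/2785; -21/5 63/10 -12/5; 5016/2785 -12/5 4127/2785]
step 1: x' = [-5861181/26400934, 12033593/7543124, -32957441/26400934], P' = [16864791/13200467 -5854917/3771562 9246057/13200467; -5854917/3771562 20230613/7543124 -3462823/3771562; 9246057/13200467 -3462823/3771562 11280972/13200467]
step 2: x' = [-74288512826/101594211297, 185342984539/101594211297, -105127367455/101594211297], P' = [129110160634/101594211297 -156298498295/101594211297 70562223290/101594211297; -156298498295/101594211297 539282762567/203188422594 -92042718073/101594211297; 70562223290/101594211297 -92042718073/101594211297 86260112689/101594211297]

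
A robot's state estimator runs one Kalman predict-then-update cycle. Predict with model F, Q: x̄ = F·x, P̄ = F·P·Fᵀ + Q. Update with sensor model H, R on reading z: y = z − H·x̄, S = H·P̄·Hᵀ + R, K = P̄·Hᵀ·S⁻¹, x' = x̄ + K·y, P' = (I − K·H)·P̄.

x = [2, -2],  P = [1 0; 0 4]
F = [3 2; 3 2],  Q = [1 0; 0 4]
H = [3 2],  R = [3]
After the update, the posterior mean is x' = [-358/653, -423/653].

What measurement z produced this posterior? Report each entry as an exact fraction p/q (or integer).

x̄ = F·x = [2, 2]
P̄ = F·P·Fᵀ + Q = [26 25; 25 29]
S = H·P̄·Hᵀ + R = [653]
K = P̄·Hᵀ·S⁻¹ = [128/653; 133/653]
x' − x̄ = [-1664/653, -1729/653] = K·y
y = (KᵀK)⁻¹·Kᵀ·(x' − x̄) = [-13]
z = y + H·x̄ = [-13] + [10] = [-3]

z = [-3]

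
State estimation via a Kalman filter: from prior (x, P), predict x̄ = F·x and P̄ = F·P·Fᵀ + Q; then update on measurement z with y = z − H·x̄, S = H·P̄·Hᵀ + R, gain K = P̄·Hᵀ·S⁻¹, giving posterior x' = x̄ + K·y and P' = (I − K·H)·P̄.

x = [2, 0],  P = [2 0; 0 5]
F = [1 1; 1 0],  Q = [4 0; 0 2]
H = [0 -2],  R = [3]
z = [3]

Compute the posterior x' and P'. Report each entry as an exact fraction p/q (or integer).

x̄ = F·x = [2, 2]
P̄ = F·P·Fᵀ + Q = [11 2; 2 4]
y = z − H·x̄ = [7]
S = H·P̄·Hᵀ + R = [19]
K = P̄·Hᵀ·S⁻¹ = [-4/19; -8/19]
x' = x̄ + K·y = [10/19, -18/19]
P' = (I − K·H)·P̄ = [193/19 6/19; 6/19 12/19]

x' = [10/19, -18/19]
P' = [193/19 6/19; 6/19 12/19]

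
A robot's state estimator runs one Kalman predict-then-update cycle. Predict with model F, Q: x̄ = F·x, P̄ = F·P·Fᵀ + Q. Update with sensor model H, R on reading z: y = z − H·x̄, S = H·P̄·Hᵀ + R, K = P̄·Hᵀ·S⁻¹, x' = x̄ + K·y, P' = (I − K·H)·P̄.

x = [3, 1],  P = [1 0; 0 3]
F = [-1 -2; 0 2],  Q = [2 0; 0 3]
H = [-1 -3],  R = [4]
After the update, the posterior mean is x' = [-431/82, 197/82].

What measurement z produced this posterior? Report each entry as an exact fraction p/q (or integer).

x̄ = F·x = [-5, 2]
P̄ = F·P·Fᵀ + Q = [15 -12; -12 15]
S = H·P̄·Hᵀ + R = [82]
K = P̄·Hᵀ·S⁻¹ = [21/82; -33/82]
x' − x̄ = [-21/82, 33/82] = K·y
y = (KᵀK)⁻¹·Kᵀ·(x' − x̄) = [-1]
z = y + H·x̄ = [-1] + [-1] = [-2]

z = [-2]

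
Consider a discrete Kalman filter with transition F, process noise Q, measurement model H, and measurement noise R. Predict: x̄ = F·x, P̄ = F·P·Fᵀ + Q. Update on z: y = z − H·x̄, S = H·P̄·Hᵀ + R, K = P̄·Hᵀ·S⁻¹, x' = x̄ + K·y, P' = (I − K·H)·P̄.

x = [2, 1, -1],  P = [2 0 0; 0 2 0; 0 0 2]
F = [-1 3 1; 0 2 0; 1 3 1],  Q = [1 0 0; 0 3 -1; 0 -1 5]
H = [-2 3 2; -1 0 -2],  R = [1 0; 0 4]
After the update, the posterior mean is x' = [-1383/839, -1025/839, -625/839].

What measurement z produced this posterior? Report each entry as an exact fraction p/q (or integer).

z = [-2, 3]

x̄ = F·x = [0, 2, 4]
P̄ = F·P·Fᵀ + Q = [23 12 18; 12 11 11; 18 11 27]
S = H·P̄·Hᵀ + R = [144 -128; -128 207]
K = P̄·Hᵀ·S⁻¹ = [-1085/6712 -323/839; 2065/13424 -58/839; 1341/13424 -240/839]
x' − x̄ = [-1383/839, -2703/839, -3981/839] = K·y
y = (KᵀK)⁻¹·Kᵀ·(x' − x̄) = [-16, 11]
z = y + H·x̄ = [-16, 11] + [14, -8] = [-2, 3]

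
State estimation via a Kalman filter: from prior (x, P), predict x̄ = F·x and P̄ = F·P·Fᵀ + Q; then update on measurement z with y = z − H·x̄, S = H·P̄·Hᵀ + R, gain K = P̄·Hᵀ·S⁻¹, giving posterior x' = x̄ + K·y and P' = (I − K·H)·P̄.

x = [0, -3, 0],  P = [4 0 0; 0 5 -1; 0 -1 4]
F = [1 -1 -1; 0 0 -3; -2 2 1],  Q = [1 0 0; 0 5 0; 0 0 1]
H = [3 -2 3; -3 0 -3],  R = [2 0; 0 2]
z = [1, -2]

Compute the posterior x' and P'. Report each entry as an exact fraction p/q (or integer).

x' = [4587/8284, 3347/8284, 183/4142]
P' = [19221/4142 147/4142 -9748/2071; 147/4142 4019/4142 591/2071; -9748/2071 591/2071 10333/2071]

x̄ = F·x = [3, 0, -6]
P̄ = F·P·Fᵀ + Q = [12 9 -19; 9 41 -6; -19 -6 37]
y = z − H·x̄ = [10, -11]
S = H·P̄·Hᵀ + R = [229 -81; -81 101]
K = P̄·Hᵀ·S⁻¹ = [-1119/8284 825/8284; -4051/8284 -3987/8284; 573/4142 -1755/4142]
x' = x̄ + K·y = [4587/8284, 3347/8284, 183/4142]
P' = (I − K·H)·P̄ = [19221/4142 147/4142 -9748/2071; 147/4142 4019/4142 591/2071; -9748/2071 591/2071 10333/2071]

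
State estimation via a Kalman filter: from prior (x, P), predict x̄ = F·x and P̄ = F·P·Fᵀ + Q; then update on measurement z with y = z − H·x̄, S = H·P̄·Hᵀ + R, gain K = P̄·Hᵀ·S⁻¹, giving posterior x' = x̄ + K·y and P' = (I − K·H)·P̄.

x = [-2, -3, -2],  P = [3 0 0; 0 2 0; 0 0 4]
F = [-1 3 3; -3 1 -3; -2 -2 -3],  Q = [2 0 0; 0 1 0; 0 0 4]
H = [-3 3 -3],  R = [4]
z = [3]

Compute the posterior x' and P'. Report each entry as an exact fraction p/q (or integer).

x' = [-3373/391, 1854/391, 4816/391]
P' = [10073/391 4443/391 -5478/391; 4443/391 13485/391 8894/391; -5478/391 8894/391 14244/391]

x̄ = F·x = [-13, 9, 16]
P̄ = F·P·Fᵀ + Q = [59 -21 -42; -21 66 50; -42 50 60]
y = z − H·x̄ = [-15]
S = H·P̄·Hᵀ + R = [391]
K = P̄·Hᵀ·S⁻¹ = [-114/391; 111/391; 96/391]
x' = x̄ + K·y = [-3373/391, 1854/391, 4816/391]
P' = (I − K·H)·P̄ = [10073/391 4443/391 -5478/391; 4443/391 13485/391 8894/391; -5478/391 8894/391 14244/391]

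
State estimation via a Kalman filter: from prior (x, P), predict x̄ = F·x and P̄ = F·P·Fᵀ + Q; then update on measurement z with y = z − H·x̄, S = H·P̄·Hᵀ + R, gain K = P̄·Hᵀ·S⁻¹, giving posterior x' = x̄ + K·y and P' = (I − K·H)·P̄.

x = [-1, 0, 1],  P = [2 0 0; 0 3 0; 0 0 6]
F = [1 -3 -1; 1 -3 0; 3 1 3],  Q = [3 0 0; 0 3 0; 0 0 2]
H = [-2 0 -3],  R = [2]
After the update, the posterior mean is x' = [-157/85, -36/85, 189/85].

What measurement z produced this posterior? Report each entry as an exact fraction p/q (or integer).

z = [-3]

x̄ = F·x = [-2, -1, 0]
P̄ = F·P·Fᵀ + Q = [38 29 -21; 29 32 -3; -21 -3 77]
S = H·P̄·Hᵀ + R = [595]
K = P̄·Hᵀ·S⁻¹ = [-13/595; -7/85; -27/85]
x' − x̄ = [13/85, 49/85, 189/85] = K·y
y = (KᵀK)⁻¹·Kᵀ·(x' − x̄) = [-7]
z = y + H·x̄ = [-7] + [4] = [-3]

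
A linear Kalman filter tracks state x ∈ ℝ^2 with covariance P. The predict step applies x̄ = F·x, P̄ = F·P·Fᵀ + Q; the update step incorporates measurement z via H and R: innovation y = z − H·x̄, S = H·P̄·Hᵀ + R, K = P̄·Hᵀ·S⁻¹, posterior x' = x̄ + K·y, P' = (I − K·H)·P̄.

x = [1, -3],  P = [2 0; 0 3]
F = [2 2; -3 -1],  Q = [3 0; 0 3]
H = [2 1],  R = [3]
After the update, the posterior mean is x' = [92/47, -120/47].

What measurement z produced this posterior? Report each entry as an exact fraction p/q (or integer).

z = [2]

x̄ = F·x = [-4, 0]
P̄ = F·P·Fᵀ + Q = [23 -18; -18 24]
S = H·P̄·Hᵀ + R = [47]
K = P̄·Hᵀ·S⁻¹ = [28/47; -12/47]
x' − x̄ = [280/47, -120/47] = K·y
y = (KᵀK)⁻¹·Kᵀ·(x' − x̄) = [10]
z = y + H·x̄ = [10] + [-8] = [2]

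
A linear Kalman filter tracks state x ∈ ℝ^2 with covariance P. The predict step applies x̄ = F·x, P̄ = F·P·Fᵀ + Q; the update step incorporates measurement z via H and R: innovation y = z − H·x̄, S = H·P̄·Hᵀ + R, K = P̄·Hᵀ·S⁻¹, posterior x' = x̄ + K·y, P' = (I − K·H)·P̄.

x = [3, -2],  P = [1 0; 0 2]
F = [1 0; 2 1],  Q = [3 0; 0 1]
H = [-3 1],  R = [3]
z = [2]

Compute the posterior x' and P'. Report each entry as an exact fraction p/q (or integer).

x' = [16/17, 143/34]
P' = [18/17 39/17; 39/17 237/34]

x̄ = F·x = [3, 4]
P̄ = F·P·Fᵀ + Q = [4 2; 2 7]
y = z − H·x̄ = [7]
S = H·P̄·Hᵀ + R = [34]
K = P̄·Hᵀ·S⁻¹ = [-5/17; 1/34]
x' = x̄ + K·y = [16/17, 143/34]
P' = (I − K·H)·P̄ = [18/17 39/17; 39/17 237/34]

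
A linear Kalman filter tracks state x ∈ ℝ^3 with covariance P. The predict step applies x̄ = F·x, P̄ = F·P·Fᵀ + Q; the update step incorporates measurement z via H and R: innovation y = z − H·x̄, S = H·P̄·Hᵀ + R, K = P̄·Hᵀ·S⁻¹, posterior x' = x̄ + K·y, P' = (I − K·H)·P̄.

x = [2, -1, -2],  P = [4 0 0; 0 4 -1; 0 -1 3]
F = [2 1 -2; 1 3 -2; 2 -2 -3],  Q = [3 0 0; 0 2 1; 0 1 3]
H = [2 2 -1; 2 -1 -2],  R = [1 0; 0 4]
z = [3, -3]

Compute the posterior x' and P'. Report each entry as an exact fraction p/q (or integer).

x̄ = F·x = [7, 3, 12]
P̄ = F·P·Fᵀ + Q = [39 40 25; 40 66 8; 25 8 50]
y = z − H·x̄ = [-5, 10]
S = H·P̄·Hᵀ + R = [659 30; 30 98]
K = P̄·Hᵀ·S⁻¹ = [6697/31841 -5949/31841; 10026/31841 -3719/31841; 1654/31841 -19351/31841]
x' = x̄ + K·y = [129912/31841, 8203/31841, 180312/31841]
P' = (I − K·H)·P̄ = [279710/31841 -104446/31841 343831/31841; -104446/31841 48764/31841 -121390/31841; 343831/31841 -121390/31841 443228/31841]

x' = [129912/31841, 8203/31841, 180312/31841]
P' = [279710/31841 -104446/31841 343831/31841; -104446/31841 48764/31841 -121390/31841; 343831/31841 -121390/31841 443228/31841]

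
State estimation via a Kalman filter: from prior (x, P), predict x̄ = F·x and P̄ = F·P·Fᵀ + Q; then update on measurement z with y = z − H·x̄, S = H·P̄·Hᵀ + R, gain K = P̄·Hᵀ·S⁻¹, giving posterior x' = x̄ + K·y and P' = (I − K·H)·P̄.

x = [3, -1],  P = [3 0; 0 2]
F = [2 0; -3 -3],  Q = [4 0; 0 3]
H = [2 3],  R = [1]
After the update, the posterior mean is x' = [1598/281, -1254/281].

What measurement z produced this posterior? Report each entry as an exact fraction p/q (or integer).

z = [-2]

x̄ = F·x = [6, -6]
P̄ = F·P·Fᵀ + Q = [16 -18; -18 48]
S = H·P̄·Hᵀ + R = [281]
K = P̄·Hᵀ·S⁻¹ = [-22/281; 108/281]
x' − x̄ = [-88/281, 432/281] = K·y
y = (KᵀK)⁻¹·Kᵀ·(x' − x̄) = [4]
z = y + H·x̄ = [4] + [-6] = [-2]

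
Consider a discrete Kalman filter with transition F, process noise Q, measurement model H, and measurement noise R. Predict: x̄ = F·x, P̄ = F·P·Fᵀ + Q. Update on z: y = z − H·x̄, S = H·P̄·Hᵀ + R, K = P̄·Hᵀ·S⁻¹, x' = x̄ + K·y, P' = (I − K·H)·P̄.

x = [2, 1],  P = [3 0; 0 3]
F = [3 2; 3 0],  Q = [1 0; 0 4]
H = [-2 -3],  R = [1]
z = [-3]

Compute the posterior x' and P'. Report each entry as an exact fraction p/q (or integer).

x̄ = F·x = [8, 6]
P̄ = F·P·Fᵀ + Q = [40 27; 27 31]
y = z − H·x̄ = [31]
S = H·P̄·Hᵀ + R = [764]
K = P̄·Hᵀ·S⁻¹ = [-161/764; -147/764]
x' = x̄ + K·y = [1121/764, 27/764]
P' = (I − K·H)·P̄ = [4639/764 -3039/764; -3039/764 2075/764]

x' = [1121/764, 27/764]
P' = [4639/764 -3039/764; -3039/764 2075/764]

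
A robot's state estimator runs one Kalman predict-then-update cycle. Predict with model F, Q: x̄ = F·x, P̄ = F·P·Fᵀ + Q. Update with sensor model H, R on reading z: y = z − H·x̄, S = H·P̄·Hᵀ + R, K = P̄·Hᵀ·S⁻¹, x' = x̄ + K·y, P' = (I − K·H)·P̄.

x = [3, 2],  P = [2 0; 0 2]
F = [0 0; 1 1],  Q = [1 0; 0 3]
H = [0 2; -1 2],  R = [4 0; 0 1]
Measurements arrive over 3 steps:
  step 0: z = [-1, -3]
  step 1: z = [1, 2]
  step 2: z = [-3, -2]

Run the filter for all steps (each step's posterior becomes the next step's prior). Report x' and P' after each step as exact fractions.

step 0: x' = [27/44, -39/44], P' = [9/11 7/22; 7/22 7/22]
step 1: x' = [-161/674, 513/674], P' = [547/674 105/337; 105/337 105/337]
step 2: x' = [-1147/20542, -21689/20542], P' = [16669/20542 3199/10271; 3199/10271 3199/10271]

step 0: x̄ = F·x = [0, 5]
step 0: P̄ = F·P·Fᵀ + Q = [1 0; 0 7]
step 0: y = z − H·x̄ = [-11, -13]
step 0: S = H·P̄·Hᵀ + R = [32 28; 28 30]
step 0: K = P̄·Hᵀ·S⁻¹ = [7/44 -2/11; 7/44 7/22]
step 0: x' = x̄ + K·y = [27/44, -39/44]
step 0: P' = (I − K·H)·P̄ = [9/11 7/22; 7/22 7/22]
step 1: x̄ = F·x = [0, -3/11]
step 1: P̄ = F·P·Fᵀ + Q = [1 0; 0 105/22]
step 1: y = z − H·x̄ = [17/11, 28/11]
step 1: S = H·P̄·Hᵀ + R = [254/11 210/11; 210/11 232/11]
step 1: K = P̄·Hᵀ·S⁻¹ = [105/674 -127/674; 105/674 105/337]
step 1: x' = x̄ + K·y = [-161/674, 513/674]
step 1: P' = (I − K·H)·P̄ = [547/674 105/337; 105/337 105/337]
step 2: x̄ = F·x = [0, 176/337]
step 2: P̄ = F·P·Fᵀ + Q = [1 0; 0 3199/674]
step 2: y = z − H·x̄ = [-1363/337, -1026/337]
step 2: S = H·P̄·Hᵀ + R = [7746/337 6398/337; 6398/337 7072/337]
step 2: K = P̄·Hᵀ·S⁻¹ = [3199/20542 -3873/20542; 3199/20542 3199/10271]
step 2: x' = x̄ + K·y = [-1147/20542, -21689/20542]
step 2: P' = (I − K·H)·P̄ = [16669/20542 3199/10271; 3199/10271 3199/10271]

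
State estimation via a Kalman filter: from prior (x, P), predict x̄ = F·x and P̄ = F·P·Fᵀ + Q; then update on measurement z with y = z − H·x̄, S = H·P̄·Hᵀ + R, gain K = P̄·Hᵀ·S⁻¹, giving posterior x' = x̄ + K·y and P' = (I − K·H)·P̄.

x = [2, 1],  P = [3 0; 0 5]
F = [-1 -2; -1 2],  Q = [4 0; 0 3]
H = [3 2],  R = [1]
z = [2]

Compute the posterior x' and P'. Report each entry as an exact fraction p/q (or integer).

x̄ = F·x = [-4, 0]
P̄ = F·P·Fᵀ + Q = [27 -17; -17 26]
y = z − H·x̄ = [14]
S = H·P̄·Hᵀ + R = [144]
K = P̄·Hᵀ·S⁻¹ = [47/144; 1/144]
x' = x̄ + K·y = [41/72, 7/72]
P' = (I − K·H)·P̄ = [1679/144 -2495/144; -2495/144 3743/144]

x' = [41/72, 7/72]
P' = [1679/144 -2495/144; -2495/144 3743/144]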